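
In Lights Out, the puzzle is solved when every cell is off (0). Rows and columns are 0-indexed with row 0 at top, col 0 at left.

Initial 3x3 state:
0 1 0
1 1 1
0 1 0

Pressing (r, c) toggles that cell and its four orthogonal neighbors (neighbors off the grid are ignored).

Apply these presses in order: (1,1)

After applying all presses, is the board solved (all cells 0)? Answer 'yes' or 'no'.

Answer: yes

Derivation:
After press 1 at (1,1):
0 0 0
0 0 0
0 0 0

Lights still on: 0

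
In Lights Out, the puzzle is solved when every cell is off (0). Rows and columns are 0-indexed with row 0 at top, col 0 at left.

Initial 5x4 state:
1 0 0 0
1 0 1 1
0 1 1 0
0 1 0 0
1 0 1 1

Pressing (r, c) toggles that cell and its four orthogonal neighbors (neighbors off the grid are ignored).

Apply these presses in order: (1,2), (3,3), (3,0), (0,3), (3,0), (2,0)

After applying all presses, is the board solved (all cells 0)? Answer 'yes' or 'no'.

After press 1 at (1,2):
1 0 1 0
1 1 0 0
0 1 0 0
0 1 0 0
1 0 1 1

After press 2 at (3,3):
1 0 1 0
1 1 0 0
0 1 0 1
0 1 1 1
1 0 1 0

After press 3 at (3,0):
1 0 1 0
1 1 0 0
1 1 0 1
1 0 1 1
0 0 1 0

After press 4 at (0,3):
1 0 0 1
1 1 0 1
1 1 0 1
1 0 1 1
0 0 1 0

After press 5 at (3,0):
1 0 0 1
1 1 0 1
0 1 0 1
0 1 1 1
1 0 1 0

After press 6 at (2,0):
1 0 0 1
0 1 0 1
1 0 0 1
1 1 1 1
1 0 1 0

Lights still on: 12

Answer: no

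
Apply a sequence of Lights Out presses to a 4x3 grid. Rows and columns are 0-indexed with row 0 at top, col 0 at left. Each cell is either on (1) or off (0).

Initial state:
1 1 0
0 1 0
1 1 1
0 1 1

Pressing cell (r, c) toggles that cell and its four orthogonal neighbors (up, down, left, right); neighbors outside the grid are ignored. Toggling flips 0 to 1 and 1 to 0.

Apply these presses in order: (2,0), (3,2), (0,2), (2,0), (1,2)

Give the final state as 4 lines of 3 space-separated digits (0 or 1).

Answer: 1 0 0
0 0 0
1 1 1
0 0 0

Derivation:
After press 1 at (2,0):
1 1 0
1 1 0
0 0 1
1 1 1

After press 2 at (3,2):
1 1 0
1 1 0
0 0 0
1 0 0

After press 3 at (0,2):
1 0 1
1 1 1
0 0 0
1 0 0

After press 4 at (2,0):
1 0 1
0 1 1
1 1 0
0 0 0

After press 5 at (1,2):
1 0 0
0 0 0
1 1 1
0 0 0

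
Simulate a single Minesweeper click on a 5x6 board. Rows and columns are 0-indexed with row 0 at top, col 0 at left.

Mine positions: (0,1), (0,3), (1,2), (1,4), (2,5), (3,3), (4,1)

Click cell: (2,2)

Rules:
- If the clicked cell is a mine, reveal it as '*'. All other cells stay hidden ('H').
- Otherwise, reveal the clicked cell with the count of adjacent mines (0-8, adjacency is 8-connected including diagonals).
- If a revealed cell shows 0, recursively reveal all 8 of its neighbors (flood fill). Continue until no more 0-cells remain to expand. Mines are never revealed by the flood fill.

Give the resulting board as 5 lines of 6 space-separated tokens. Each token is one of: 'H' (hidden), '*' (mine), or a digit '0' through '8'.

H H H H H H
H H H H H H
H H 2 H H H
H H H H H H
H H H H H H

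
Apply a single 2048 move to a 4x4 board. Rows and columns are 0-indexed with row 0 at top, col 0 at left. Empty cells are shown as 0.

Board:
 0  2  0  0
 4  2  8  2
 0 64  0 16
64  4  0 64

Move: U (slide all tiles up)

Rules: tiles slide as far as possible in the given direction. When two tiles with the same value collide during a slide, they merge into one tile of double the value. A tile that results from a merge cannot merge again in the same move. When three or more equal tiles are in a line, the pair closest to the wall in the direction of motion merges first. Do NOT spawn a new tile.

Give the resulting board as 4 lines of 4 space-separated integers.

Answer:  4  4  8  2
64 64  0 16
 0  4  0 64
 0  0  0  0

Derivation:
Slide up:
col 0: [0, 4, 0, 64] -> [4, 64, 0, 0]
col 1: [2, 2, 64, 4] -> [4, 64, 4, 0]
col 2: [0, 8, 0, 0] -> [8, 0, 0, 0]
col 3: [0, 2, 16, 64] -> [2, 16, 64, 0]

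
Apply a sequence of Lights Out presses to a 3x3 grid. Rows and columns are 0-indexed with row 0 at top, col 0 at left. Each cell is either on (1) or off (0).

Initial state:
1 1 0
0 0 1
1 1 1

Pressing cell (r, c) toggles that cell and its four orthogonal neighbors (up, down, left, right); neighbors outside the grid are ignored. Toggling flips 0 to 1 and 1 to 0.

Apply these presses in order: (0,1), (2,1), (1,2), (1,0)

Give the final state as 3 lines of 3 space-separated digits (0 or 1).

Answer: 1 0 0
1 0 0
1 0 1

Derivation:
After press 1 at (0,1):
0 0 1
0 1 1
1 1 1

After press 2 at (2,1):
0 0 1
0 0 1
0 0 0

After press 3 at (1,2):
0 0 0
0 1 0
0 0 1

After press 4 at (1,0):
1 0 0
1 0 0
1 0 1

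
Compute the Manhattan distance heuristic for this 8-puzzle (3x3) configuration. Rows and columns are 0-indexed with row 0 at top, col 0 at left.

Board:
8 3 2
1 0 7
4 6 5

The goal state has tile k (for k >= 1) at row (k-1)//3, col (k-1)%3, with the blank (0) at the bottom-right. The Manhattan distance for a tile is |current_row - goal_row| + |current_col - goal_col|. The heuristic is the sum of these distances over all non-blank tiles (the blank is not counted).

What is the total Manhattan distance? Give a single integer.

Tile 8: at (0,0), goal (2,1), distance |0-2|+|0-1| = 3
Tile 3: at (0,1), goal (0,2), distance |0-0|+|1-2| = 1
Tile 2: at (0,2), goal (0,1), distance |0-0|+|2-1| = 1
Tile 1: at (1,0), goal (0,0), distance |1-0|+|0-0| = 1
Tile 7: at (1,2), goal (2,0), distance |1-2|+|2-0| = 3
Tile 4: at (2,0), goal (1,0), distance |2-1|+|0-0| = 1
Tile 6: at (2,1), goal (1,2), distance |2-1|+|1-2| = 2
Tile 5: at (2,2), goal (1,1), distance |2-1|+|2-1| = 2
Sum: 3 + 1 + 1 + 1 + 3 + 1 + 2 + 2 = 14

Answer: 14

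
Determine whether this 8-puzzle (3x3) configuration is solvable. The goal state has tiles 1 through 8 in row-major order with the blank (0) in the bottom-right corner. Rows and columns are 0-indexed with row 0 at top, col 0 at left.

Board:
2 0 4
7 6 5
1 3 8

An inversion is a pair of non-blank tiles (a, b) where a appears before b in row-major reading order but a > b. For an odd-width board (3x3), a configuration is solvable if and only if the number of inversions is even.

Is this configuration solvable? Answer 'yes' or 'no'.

Inversions (pairs i<j in row-major order where tile[i] > tile[j] > 0): 12
12 is even, so the puzzle is solvable.

Answer: yes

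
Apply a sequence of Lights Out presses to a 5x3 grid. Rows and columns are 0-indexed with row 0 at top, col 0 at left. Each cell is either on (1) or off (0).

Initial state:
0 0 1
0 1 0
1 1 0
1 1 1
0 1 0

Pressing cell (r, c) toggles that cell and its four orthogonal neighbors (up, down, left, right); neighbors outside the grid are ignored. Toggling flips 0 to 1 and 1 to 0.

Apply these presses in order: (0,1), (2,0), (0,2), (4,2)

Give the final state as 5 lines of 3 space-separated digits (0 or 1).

Answer: 1 0 1
1 0 1
0 0 0
0 1 0
0 0 1

Derivation:
After press 1 at (0,1):
1 1 0
0 0 0
1 1 0
1 1 1
0 1 0

After press 2 at (2,0):
1 1 0
1 0 0
0 0 0
0 1 1
0 1 0

After press 3 at (0,2):
1 0 1
1 0 1
0 0 0
0 1 1
0 1 0

After press 4 at (4,2):
1 0 1
1 0 1
0 0 0
0 1 0
0 0 1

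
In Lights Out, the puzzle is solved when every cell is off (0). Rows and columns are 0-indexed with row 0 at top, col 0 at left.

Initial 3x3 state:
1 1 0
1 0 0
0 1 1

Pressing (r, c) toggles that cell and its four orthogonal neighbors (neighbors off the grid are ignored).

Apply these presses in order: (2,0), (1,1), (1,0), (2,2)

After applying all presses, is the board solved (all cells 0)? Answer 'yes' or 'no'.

Answer: yes

Derivation:
After press 1 at (2,0):
1 1 0
0 0 0
1 0 1

After press 2 at (1,1):
1 0 0
1 1 1
1 1 1

After press 3 at (1,0):
0 0 0
0 0 1
0 1 1

After press 4 at (2,2):
0 0 0
0 0 0
0 0 0

Lights still on: 0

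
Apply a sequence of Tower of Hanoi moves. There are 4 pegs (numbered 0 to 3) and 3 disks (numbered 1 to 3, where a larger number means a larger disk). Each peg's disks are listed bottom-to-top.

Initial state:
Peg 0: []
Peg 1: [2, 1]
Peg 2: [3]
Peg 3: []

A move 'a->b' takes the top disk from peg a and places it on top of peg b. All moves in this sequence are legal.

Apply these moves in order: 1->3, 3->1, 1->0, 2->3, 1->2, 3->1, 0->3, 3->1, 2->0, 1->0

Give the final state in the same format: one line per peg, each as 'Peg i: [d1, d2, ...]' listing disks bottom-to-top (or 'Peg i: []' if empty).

After move 1 (1->3):
Peg 0: []
Peg 1: [2]
Peg 2: [3]
Peg 3: [1]

After move 2 (3->1):
Peg 0: []
Peg 1: [2, 1]
Peg 2: [3]
Peg 3: []

After move 3 (1->0):
Peg 0: [1]
Peg 1: [2]
Peg 2: [3]
Peg 3: []

After move 4 (2->3):
Peg 0: [1]
Peg 1: [2]
Peg 2: []
Peg 3: [3]

After move 5 (1->2):
Peg 0: [1]
Peg 1: []
Peg 2: [2]
Peg 3: [3]

After move 6 (3->1):
Peg 0: [1]
Peg 1: [3]
Peg 2: [2]
Peg 3: []

After move 7 (0->3):
Peg 0: []
Peg 1: [3]
Peg 2: [2]
Peg 3: [1]

After move 8 (3->1):
Peg 0: []
Peg 1: [3, 1]
Peg 2: [2]
Peg 3: []

After move 9 (2->0):
Peg 0: [2]
Peg 1: [3, 1]
Peg 2: []
Peg 3: []

After move 10 (1->0):
Peg 0: [2, 1]
Peg 1: [3]
Peg 2: []
Peg 3: []

Answer: Peg 0: [2, 1]
Peg 1: [3]
Peg 2: []
Peg 3: []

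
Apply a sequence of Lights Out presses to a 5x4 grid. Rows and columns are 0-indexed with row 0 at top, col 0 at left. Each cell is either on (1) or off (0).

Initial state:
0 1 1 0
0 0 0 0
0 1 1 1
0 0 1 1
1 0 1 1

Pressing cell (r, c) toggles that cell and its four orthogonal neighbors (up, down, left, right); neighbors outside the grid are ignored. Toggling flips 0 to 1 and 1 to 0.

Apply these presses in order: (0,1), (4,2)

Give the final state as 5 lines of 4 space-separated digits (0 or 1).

After press 1 at (0,1):
1 0 0 0
0 1 0 0
0 1 1 1
0 0 1 1
1 0 1 1

After press 2 at (4,2):
1 0 0 0
0 1 0 0
0 1 1 1
0 0 0 1
1 1 0 0

Answer: 1 0 0 0
0 1 0 0
0 1 1 1
0 0 0 1
1 1 0 0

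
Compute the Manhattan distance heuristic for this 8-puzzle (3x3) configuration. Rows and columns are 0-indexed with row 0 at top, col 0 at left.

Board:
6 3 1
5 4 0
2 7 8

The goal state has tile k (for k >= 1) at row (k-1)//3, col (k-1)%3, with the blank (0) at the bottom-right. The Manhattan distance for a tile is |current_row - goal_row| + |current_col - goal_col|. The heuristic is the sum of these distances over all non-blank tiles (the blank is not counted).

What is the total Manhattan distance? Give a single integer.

Tile 6: at (0,0), goal (1,2), distance |0-1|+|0-2| = 3
Tile 3: at (0,1), goal (0,2), distance |0-0|+|1-2| = 1
Tile 1: at (0,2), goal (0,0), distance |0-0|+|2-0| = 2
Tile 5: at (1,0), goal (1,1), distance |1-1|+|0-1| = 1
Tile 4: at (1,1), goal (1,0), distance |1-1|+|1-0| = 1
Tile 2: at (2,0), goal (0,1), distance |2-0|+|0-1| = 3
Tile 7: at (2,1), goal (2,0), distance |2-2|+|1-0| = 1
Tile 8: at (2,2), goal (2,1), distance |2-2|+|2-1| = 1
Sum: 3 + 1 + 2 + 1 + 1 + 3 + 1 + 1 = 13

Answer: 13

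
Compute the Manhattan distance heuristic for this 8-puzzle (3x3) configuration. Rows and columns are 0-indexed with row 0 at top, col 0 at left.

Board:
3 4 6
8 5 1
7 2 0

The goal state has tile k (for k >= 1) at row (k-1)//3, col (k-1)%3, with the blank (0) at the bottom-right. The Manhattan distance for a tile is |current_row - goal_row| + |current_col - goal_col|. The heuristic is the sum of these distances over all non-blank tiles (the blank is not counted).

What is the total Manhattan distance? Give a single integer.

Tile 3: at (0,0), goal (0,2), distance |0-0|+|0-2| = 2
Tile 4: at (0,1), goal (1,0), distance |0-1|+|1-0| = 2
Tile 6: at (0,2), goal (1,2), distance |0-1|+|2-2| = 1
Tile 8: at (1,0), goal (2,1), distance |1-2|+|0-1| = 2
Tile 5: at (1,1), goal (1,1), distance |1-1|+|1-1| = 0
Tile 1: at (1,2), goal (0,0), distance |1-0|+|2-0| = 3
Tile 7: at (2,0), goal (2,0), distance |2-2|+|0-0| = 0
Tile 2: at (2,1), goal (0,1), distance |2-0|+|1-1| = 2
Sum: 2 + 2 + 1 + 2 + 0 + 3 + 0 + 2 = 12

Answer: 12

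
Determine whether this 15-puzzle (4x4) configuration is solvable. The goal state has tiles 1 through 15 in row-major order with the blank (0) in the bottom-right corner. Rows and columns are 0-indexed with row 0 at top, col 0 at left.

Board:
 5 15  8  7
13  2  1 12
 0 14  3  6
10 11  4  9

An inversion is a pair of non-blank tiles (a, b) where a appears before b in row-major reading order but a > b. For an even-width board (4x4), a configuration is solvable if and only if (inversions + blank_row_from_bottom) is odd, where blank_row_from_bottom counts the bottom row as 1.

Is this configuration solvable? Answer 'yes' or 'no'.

Inversions: 55
Blank is in row 2 (0-indexed from top), which is row 2 counting from the bottom (bottom = 1).
55 + 2 = 57, which is odd, so the puzzle is solvable.

Answer: yes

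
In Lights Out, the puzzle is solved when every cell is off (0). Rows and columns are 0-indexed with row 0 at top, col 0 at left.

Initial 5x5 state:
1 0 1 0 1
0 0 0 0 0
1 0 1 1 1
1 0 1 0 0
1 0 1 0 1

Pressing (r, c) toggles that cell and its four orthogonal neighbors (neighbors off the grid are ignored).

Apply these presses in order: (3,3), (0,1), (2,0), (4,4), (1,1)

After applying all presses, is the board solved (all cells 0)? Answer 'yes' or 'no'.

Answer: no

Derivation:
After press 1 at (3,3):
1 0 1 0 1
0 0 0 0 0
1 0 1 0 1
1 0 0 1 1
1 0 1 1 1

After press 2 at (0,1):
0 1 0 0 1
0 1 0 0 0
1 0 1 0 1
1 0 0 1 1
1 0 1 1 1

After press 3 at (2,0):
0 1 0 0 1
1 1 0 0 0
0 1 1 0 1
0 0 0 1 1
1 0 1 1 1

After press 4 at (4,4):
0 1 0 0 1
1 1 0 0 0
0 1 1 0 1
0 0 0 1 0
1 0 1 0 0

After press 5 at (1,1):
0 0 0 0 1
0 0 1 0 0
0 0 1 0 1
0 0 0 1 0
1 0 1 0 0

Lights still on: 7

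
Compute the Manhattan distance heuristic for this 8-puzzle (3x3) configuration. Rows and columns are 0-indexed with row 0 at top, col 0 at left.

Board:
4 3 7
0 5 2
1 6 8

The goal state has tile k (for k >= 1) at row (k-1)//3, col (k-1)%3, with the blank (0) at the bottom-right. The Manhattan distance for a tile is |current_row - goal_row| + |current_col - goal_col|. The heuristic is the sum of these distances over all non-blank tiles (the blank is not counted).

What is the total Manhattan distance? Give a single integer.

Answer: 13

Derivation:
Tile 4: (0,0)->(1,0) = 1
Tile 3: (0,1)->(0,2) = 1
Tile 7: (0,2)->(2,0) = 4
Tile 5: (1,1)->(1,1) = 0
Tile 2: (1,2)->(0,1) = 2
Tile 1: (2,0)->(0,0) = 2
Tile 6: (2,1)->(1,2) = 2
Tile 8: (2,2)->(2,1) = 1
Sum: 1 + 1 + 4 + 0 + 2 + 2 + 2 + 1 = 13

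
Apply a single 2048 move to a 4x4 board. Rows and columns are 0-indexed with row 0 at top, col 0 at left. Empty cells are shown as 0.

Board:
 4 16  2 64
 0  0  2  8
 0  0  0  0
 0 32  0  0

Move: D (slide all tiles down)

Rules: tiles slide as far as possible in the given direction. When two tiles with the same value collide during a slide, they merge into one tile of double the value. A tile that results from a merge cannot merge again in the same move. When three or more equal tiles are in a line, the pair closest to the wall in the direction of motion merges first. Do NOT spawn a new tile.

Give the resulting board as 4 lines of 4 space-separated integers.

Answer:  0  0  0  0
 0  0  0  0
 0 16  0 64
 4 32  4  8

Derivation:
Slide down:
col 0: [4, 0, 0, 0] -> [0, 0, 0, 4]
col 1: [16, 0, 0, 32] -> [0, 0, 16, 32]
col 2: [2, 2, 0, 0] -> [0, 0, 0, 4]
col 3: [64, 8, 0, 0] -> [0, 0, 64, 8]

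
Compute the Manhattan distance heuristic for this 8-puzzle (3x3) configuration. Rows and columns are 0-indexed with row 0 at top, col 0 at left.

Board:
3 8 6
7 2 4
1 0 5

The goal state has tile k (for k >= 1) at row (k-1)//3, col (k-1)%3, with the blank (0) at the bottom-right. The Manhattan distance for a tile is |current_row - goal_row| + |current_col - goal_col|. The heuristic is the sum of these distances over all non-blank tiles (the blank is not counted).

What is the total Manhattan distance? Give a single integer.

Answer: 13

Derivation:
Tile 3: at (0,0), goal (0,2), distance |0-0|+|0-2| = 2
Tile 8: at (0,1), goal (2,1), distance |0-2|+|1-1| = 2
Tile 6: at (0,2), goal (1,2), distance |0-1|+|2-2| = 1
Tile 7: at (1,0), goal (2,0), distance |1-2|+|0-0| = 1
Tile 2: at (1,1), goal (0,1), distance |1-0|+|1-1| = 1
Tile 4: at (1,2), goal (1,0), distance |1-1|+|2-0| = 2
Tile 1: at (2,0), goal (0,0), distance |2-0|+|0-0| = 2
Tile 5: at (2,2), goal (1,1), distance |2-1|+|2-1| = 2
Sum: 2 + 2 + 1 + 1 + 1 + 2 + 2 + 2 = 13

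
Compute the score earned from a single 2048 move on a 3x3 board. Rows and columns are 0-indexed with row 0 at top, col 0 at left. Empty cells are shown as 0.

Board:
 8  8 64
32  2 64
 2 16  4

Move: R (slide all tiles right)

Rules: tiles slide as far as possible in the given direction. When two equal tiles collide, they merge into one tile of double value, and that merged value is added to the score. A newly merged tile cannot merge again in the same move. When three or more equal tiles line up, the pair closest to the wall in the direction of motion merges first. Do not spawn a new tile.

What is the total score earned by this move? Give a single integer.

Slide right:
row 0: [8, 8, 64] -> [0, 16, 64]  score +16 (running 16)
row 1: [32, 2, 64] -> [32, 2, 64]  score +0 (running 16)
row 2: [2, 16, 4] -> [2, 16, 4]  score +0 (running 16)
Board after move:
 0 16 64
32  2 64
 2 16  4

Answer: 16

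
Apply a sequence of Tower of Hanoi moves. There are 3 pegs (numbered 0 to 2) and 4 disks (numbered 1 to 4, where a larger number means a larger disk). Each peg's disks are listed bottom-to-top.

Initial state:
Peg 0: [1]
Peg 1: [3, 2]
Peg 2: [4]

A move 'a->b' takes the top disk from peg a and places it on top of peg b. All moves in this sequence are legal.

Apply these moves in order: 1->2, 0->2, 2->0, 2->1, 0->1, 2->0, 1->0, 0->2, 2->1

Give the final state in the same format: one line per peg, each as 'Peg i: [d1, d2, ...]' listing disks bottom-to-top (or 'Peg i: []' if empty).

After move 1 (1->2):
Peg 0: [1]
Peg 1: [3]
Peg 2: [4, 2]

After move 2 (0->2):
Peg 0: []
Peg 1: [3]
Peg 2: [4, 2, 1]

After move 3 (2->0):
Peg 0: [1]
Peg 1: [3]
Peg 2: [4, 2]

After move 4 (2->1):
Peg 0: [1]
Peg 1: [3, 2]
Peg 2: [4]

After move 5 (0->1):
Peg 0: []
Peg 1: [3, 2, 1]
Peg 2: [4]

After move 6 (2->0):
Peg 0: [4]
Peg 1: [3, 2, 1]
Peg 2: []

After move 7 (1->0):
Peg 0: [4, 1]
Peg 1: [3, 2]
Peg 2: []

After move 8 (0->2):
Peg 0: [4]
Peg 1: [3, 2]
Peg 2: [1]

After move 9 (2->1):
Peg 0: [4]
Peg 1: [3, 2, 1]
Peg 2: []

Answer: Peg 0: [4]
Peg 1: [3, 2, 1]
Peg 2: []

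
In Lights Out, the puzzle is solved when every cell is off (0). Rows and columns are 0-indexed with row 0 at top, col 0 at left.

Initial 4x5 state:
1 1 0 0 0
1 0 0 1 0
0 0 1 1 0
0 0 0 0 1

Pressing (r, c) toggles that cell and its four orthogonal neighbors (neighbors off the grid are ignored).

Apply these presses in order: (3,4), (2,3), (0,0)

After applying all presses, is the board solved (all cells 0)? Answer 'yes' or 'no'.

After press 1 at (3,4):
1 1 0 0 0
1 0 0 1 0
0 0 1 1 1
0 0 0 1 0

After press 2 at (2,3):
1 1 0 0 0
1 0 0 0 0
0 0 0 0 0
0 0 0 0 0

After press 3 at (0,0):
0 0 0 0 0
0 0 0 0 0
0 0 0 0 0
0 0 0 0 0

Lights still on: 0

Answer: yes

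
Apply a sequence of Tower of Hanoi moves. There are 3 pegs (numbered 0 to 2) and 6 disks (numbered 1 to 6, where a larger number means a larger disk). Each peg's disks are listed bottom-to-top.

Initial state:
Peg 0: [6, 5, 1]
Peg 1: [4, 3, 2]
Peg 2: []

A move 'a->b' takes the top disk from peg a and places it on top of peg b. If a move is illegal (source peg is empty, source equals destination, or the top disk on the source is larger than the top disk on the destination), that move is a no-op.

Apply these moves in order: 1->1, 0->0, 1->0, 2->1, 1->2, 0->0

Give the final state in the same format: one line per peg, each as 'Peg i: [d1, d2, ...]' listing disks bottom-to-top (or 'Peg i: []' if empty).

After move 1 (1->1):
Peg 0: [6, 5, 1]
Peg 1: [4, 3, 2]
Peg 2: []

After move 2 (0->0):
Peg 0: [6, 5, 1]
Peg 1: [4, 3, 2]
Peg 2: []

After move 3 (1->0):
Peg 0: [6, 5, 1]
Peg 1: [4, 3, 2]
Peg 2: []

After move 4 (2->1):
Peg 0: [6, 5, 1]
Peg 1: [4, 3, 2]
Peg 2: []

After move 5 (1->2):
Peg 0: [6, 5, 1]
Peg 1: [4, 3]
Peg 2: [2]

After move 6 (0->0):
Peg 0: [6, 5, 1]
Peg 1: [4, 3]
Peg 2: [2]

Answer: Peg 0: [6, 5, 1]
Peg 1: [4, 3]
Peg 2: [2]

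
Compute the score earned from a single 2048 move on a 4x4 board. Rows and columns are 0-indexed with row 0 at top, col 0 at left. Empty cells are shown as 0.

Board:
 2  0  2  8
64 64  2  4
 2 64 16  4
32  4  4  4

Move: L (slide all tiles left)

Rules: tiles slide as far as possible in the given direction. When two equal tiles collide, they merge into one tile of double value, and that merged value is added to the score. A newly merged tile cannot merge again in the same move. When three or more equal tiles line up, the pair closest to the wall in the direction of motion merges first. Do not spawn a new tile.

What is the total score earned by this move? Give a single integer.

Slide left:
row 0: [2, 0, 2, 8] -> [4, 8, 0, 0]  score +4 (running 4)
row 1: [64, 64, 2, 4] -> [128, 2, 4, 0]  score +128 (running 132)
row 2: [2, 64, 16, 4] -> [2, 64, 16, 4]  score +0 (running 132)
row 3: [32, 4, 4, 4] -> [32, 8, 4, 0]  score +8 (running 140)
Board after move:
  4   8   0   0
128   2   4   0
  2  64  16   4
 32   8   4   0

Answer: 140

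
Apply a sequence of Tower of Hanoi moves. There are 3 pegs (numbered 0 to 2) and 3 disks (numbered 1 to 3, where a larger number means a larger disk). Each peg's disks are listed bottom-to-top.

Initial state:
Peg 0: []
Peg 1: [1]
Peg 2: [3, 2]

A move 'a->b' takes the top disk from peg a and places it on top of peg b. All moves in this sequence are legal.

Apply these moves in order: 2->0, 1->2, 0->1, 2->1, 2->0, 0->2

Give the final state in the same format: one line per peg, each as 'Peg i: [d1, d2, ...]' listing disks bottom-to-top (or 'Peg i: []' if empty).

After move 1 (2->0):
Peg 0: [2]
Peg 1: [1]
Peg 2: [3]

After move 2 (1->2):
Peg 0: [2]
Peg 1: []
Peg 2: [3, 1]

After move 3 (0->1):
Peg 0: []
Peg 1: [2]
Peg 2: [3, 1]

After move 4 (2->1):
Peg 0: []
Peg 1: [2, 1]
Peg 2: [3]

After move 5 (2->0):
Peg 0: [3]
Peg 1: [2, 1]
Peg 2: []

After move 6 (0->2):
Peg 0: []
Peg 1: [2, 1]
Peg 2: [3]

Answer: Peg 0: []
Peg 1: [2, 1]
Peg 2: [3]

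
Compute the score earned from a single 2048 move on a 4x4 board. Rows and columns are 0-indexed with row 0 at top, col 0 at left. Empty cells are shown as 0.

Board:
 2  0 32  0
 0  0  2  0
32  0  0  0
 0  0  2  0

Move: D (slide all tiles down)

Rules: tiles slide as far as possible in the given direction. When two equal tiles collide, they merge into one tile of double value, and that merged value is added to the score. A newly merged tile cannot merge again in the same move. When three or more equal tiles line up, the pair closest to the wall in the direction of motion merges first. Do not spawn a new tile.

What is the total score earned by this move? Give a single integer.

Answer: 4

Derivation:
Slide down:
col 0: [2, 0, 32, 0] -> [0, 0, 2, 32]  score +0 (running 0)
col 1: [0, 0, 0, 0] -> [0, 0, 0, 0]  score +0 (running 0)
col 2: [32, 2, 0, 2] -> [0, 0, 32, 4]  score +4 (running 4)
col 3: [0, 0, 0, 0] -> [0, 0, 0, 0]  score +0 (running 4)
Board after move:
 0  0  0  0
 0  0  0  0
 2  0 32  0
32  0  4  0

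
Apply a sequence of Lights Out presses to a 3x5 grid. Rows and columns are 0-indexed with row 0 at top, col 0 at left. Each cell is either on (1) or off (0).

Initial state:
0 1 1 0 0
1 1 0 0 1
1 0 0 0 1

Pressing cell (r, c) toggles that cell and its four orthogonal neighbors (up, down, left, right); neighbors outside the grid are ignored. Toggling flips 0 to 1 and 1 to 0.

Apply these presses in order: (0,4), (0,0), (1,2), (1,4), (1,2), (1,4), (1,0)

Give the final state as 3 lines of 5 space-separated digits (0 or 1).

After press 1 at (0,4):
0 1 1 1 1
1 1 0 0 0
1 0 0 0 1

After press 2 at (0,0):
1 0 1 1 1
0 1 0 0 0
1 0 0 0 1

After press 3 at (1,2):
1 0 0 1 1
0 0 1 1 0
1 0 1 0 1

After press 4 at (1,4):
1 0 0 1 0
0 0 1 0 1
1 0 1 0 0

After press 5 at (1,2):
1 0 1 1 0
0 1 0 1 1
1 0 0 0 0

After press 6 at (1,4):
1 0 1 1 1
0 1 0 0 0
1 0 0 0 1

After press 7 at (1,0):
0 0 1 1 1
1 0 0 0 0
0 0 0 0 1

Answer: 0 0 1 1 1
1 0 0 0 0
0 0 0 0 1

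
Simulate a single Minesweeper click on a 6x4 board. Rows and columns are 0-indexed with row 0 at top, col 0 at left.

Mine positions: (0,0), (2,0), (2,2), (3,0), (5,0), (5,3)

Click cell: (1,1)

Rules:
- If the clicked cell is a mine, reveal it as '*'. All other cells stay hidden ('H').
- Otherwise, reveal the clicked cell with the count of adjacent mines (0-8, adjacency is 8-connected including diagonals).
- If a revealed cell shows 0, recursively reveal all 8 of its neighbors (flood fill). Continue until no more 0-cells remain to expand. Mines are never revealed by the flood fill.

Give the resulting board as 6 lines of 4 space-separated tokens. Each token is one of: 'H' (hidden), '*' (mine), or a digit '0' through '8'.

H H H H
H 3 H H
H H H H
H H H H
H H H H
H H H H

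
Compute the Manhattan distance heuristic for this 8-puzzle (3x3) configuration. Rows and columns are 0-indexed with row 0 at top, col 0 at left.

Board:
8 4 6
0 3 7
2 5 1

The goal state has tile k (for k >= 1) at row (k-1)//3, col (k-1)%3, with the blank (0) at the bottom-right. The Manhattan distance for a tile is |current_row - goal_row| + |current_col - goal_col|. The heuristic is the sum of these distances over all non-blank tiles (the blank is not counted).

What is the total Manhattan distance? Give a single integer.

Answer: 19

Derivation:
Tile 8: (0,0)->(2,1) = 3
Tile 4: (0,1)->(1,0) = 2
Tile 6: (0,2)->(1,2) = 1
Tile 3: (1,1)->(0,2) = 2
Tile 7: (1,2)->(2,0) = 3
Tile 2: (2,0)->(0,1) = 3
Tile 5: (2,1)->(1,1) = 1
Tile 1: (2,2)->(0,0) = 4
Sum: 3 + 2 + 1 + 2 + 3 + 3 + 1 + 4 = 19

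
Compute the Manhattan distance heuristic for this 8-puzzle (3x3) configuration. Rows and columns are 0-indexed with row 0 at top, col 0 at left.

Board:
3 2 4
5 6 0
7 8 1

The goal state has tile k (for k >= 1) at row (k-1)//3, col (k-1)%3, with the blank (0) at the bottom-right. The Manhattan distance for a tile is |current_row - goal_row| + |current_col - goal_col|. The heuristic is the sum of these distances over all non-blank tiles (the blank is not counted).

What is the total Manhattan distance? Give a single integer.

Answer: 11

Derivation:
Tile 3: (0,0)->(0,2) = 2
Tile 2: (0,1)->(0,1) = 0
Tile 4: (0,2)->(1,0) = 3
Tile 5: (1,0)->(1,1) = 1
Tile 6: (1,1)->(1,2) = 1
Tile 7: (2,0)->(2,0) = 0
Tile 8: (2,1)->(2,1) = 0
Tile 1: (2,2)->(0,0) = 4
Sum: 2 + 0 + 3 + 1 + 1 + 0 + 0 + 4 = 11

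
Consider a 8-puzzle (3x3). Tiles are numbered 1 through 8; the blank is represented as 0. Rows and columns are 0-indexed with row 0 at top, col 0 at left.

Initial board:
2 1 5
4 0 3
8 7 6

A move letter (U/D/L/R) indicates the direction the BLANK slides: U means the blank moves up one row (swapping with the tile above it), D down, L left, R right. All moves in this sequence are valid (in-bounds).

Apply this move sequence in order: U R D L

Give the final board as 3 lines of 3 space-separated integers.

Answer: 2 5 3
4 0 1
8 7 6

Derivation:
After move 1 (U):
2 0 5
4 1 3
8 7 6

After move 2 (R):
2 5 0
4 1 3
8 7 6

After move 3 (D):
2 5 3
4 1 0
8 7 6

After move 4 (L):
2 5 3
4 0 1
8 7 6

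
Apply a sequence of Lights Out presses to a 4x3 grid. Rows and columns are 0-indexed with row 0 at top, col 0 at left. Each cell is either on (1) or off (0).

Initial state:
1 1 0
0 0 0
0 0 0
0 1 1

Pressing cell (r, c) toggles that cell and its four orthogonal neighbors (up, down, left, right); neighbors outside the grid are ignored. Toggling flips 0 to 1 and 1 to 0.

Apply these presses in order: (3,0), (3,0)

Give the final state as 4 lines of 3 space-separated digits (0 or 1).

Answer: 1 1 0
0 0 0
0 0 0
0 1 1

Derivation:
After press 1 at (3,0):
1 1 0
0 0 0
1 0 0
1 0 1

After press 2 at (3,0):
1 1 0
0 0 0
0 0 0
0 1 1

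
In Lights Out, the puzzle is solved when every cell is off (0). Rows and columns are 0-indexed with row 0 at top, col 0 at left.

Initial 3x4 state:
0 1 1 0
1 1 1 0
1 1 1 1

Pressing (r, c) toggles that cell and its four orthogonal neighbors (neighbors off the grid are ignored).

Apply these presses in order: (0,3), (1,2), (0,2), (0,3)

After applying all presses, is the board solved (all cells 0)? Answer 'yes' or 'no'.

After press 1 at (0,3):
0 1 0 1
1 1 1 1
1 1 1 1

After press 2 at (1,2):
0 1 1 1
1 0 0 0
1 1 0 1

After press 3 at (0,2):
0 0 0 0
1 0 1 0
1 1 0 1

After press 4 at (0,3):
0 0 1 1
1 0 1 1
1 1 0 1

Lights still on: 8

Answer: no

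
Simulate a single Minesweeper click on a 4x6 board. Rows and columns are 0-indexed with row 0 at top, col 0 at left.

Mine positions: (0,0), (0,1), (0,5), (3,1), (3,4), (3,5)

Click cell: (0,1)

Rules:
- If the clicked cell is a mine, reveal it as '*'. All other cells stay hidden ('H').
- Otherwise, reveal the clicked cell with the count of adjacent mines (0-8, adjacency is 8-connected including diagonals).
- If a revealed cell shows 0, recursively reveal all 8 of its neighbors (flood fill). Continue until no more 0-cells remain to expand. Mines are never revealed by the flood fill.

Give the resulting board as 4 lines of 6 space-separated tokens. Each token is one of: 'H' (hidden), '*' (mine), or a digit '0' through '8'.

H * H H H H
H H H H H H
H H H H H H
H H H H H H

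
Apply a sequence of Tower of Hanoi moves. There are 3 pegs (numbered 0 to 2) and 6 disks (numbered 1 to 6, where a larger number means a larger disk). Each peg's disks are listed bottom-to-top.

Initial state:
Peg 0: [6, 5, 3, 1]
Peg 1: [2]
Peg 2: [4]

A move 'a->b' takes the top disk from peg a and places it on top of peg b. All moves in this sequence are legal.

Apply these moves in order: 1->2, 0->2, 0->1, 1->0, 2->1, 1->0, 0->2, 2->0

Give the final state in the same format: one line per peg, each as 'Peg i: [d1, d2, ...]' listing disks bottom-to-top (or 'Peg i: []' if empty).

Answer: Peg 0: [6, 5, 3, 1]
Peg 1: []
Peg 2: [4, 2]

Derivation:
After move 1 (1->2):
Peg 0: [6, 5, 3, 1]
Peg 1: []
Peg 2: [4, 2]

After move 2 (0->2):
Peg 0: [6, 5, 3]
Peg 1: []
Peg 2: [4, 2, 1]

After move 3 (0->1):
Peg 0: [6, 5]
Peg 1: [3]
Peg 2: [4, 2, 1]

After move 4 (1->0):
Peg 0: [6, 5, 3]
Peg 1: []
Peg 2: [4, 2, 1]

After move 5 (2->1):
Peg 0: [6, 5, 3]
Peg 1: [1]
Peg 2: [4, 2]

After move 6 (1->0):
Peg 0: [6, 5, 3, 1]
Peg 1: []
Peg 2: [4, 2]

After move 7 (0->2):
Peg 0: [6, 5, 3]
Peg 1: []
Peg 2: [4, 2, 1]

After move 8 (2->0):
Peg 0: [6, 5, 3, 1]
Peg 1: []
Peg 2: [4, 2]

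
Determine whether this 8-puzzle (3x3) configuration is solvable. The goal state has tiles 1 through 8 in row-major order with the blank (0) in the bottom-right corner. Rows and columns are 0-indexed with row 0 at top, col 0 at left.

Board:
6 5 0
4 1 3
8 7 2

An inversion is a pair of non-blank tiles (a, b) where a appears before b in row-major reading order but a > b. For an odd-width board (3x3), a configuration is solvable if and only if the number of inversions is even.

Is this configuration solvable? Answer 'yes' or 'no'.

Inversions (pairs i<j in row-major order where tile[i] > tile[j] > 0): 16
16 is even, so the puzzle is solvable.

Answer: yes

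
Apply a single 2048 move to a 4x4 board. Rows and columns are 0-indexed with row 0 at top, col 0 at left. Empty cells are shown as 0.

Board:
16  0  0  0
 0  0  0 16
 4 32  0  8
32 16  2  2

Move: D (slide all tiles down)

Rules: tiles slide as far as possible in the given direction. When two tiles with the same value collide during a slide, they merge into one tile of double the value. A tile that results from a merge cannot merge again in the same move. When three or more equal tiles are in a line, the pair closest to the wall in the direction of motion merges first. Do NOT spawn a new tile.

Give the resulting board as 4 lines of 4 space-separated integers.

Slide down:
col 0: [16, 0, 4, 32] -> [0, 16, 4, 32]
col 1: [0, 0, 32, 16] -> [0, 0, 32, 16]
col 2: [0, 0, 0, 2] -> [0, 0, 0, 2]
col 3: [0, 16, 8, 2] -> [0, 16, 8, 2]

Answer:  0  0  0  0
16  0  0 16
 4 32  0  8
32 16  2  2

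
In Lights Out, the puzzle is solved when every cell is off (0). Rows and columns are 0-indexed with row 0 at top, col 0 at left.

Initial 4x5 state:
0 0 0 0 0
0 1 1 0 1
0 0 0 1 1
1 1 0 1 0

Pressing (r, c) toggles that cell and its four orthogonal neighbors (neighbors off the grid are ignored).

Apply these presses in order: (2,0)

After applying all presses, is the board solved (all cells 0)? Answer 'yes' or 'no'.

After press 1 at (2,0):
0 0 0 0 0
1 1 1 0 1
1 1 0 1 1
0 1 0 1 0

Lights still on: 10

Answer: no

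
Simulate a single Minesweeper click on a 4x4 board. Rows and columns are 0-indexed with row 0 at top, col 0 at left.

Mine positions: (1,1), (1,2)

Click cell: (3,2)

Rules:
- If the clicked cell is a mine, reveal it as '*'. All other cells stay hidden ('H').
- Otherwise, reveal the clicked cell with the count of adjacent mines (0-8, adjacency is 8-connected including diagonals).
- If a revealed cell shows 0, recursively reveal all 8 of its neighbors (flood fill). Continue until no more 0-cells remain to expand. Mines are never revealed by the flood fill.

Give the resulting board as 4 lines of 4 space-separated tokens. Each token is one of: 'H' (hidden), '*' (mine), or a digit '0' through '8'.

H H H H
H H H H
1 2 2 1
0 0 0 0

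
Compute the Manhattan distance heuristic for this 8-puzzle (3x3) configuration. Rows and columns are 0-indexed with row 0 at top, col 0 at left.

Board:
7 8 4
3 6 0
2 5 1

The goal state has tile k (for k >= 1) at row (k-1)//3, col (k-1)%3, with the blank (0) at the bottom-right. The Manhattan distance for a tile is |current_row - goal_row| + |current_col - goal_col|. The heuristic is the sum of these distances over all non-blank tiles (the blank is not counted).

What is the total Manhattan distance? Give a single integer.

Answer: 19

Derivation:
Tile 7: (0,0)->(2,0) = 2
Tile 8: (0,1)->(2,1) = 2
Tile 4: (0,2)->(1,0) = 3
Tile 3: (1,0)->(0,2) = 3
Tile 6: (1,1)->(1,2) = 1
Tile 2: (2,0)->(0,1) = 3
Tile 5: (2,1)->(1,1) = 1
Tile 1: (2,2)->(0,0) = 4
Sum: 2 + 2 + 3 + 3 + 1 + 3 + 1 + 4 = 19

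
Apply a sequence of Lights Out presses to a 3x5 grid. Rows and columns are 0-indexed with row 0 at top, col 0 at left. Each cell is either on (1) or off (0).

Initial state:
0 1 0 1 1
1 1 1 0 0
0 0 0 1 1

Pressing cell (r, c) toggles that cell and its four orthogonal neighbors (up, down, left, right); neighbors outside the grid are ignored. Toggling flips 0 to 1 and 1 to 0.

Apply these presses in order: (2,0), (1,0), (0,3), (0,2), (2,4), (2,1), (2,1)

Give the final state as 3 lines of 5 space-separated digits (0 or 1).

Answer: 1 0 0 1 0
1 0 0 1 1
0 1 0 0 0

Derivation:
After press 1 at (2,0):
0 1 0 1 1
0 1 1 0 0
1 1 0 1 1

After press 2 at (1,0):
1 1 0 1 1
1 0 1 0 0
0 1 0 1 1

After press 3 at (0,3):
1 1 1 0 0
1 0 1 1 0
0 1 0 1 1

After press 4 at (0,2):
1 0 0 1 0
1 0 0 1 0
0 1 0 1 1

After press 5 at (2,4):
1 0 0 1 0
1 0 0 1 1
0 1 0 0 0

After press 6 at (2,1):
1 0 0 1 0
1 1 0 1 1
1 0 1 0 0

After press 7 at (2,1):
1 0 0 1 0
1 0 0 1 1
0 1 0 0 0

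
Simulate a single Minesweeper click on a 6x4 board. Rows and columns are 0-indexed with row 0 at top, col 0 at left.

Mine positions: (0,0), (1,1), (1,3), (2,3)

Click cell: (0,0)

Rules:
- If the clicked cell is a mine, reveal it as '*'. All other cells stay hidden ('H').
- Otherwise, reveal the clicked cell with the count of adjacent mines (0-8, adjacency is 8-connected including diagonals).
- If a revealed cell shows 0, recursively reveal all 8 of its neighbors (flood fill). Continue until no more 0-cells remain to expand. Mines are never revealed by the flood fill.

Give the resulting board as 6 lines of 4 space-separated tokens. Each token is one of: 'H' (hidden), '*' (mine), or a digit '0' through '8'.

* H H H
H H H H
H H H H
H H H H
H H H H
H H H H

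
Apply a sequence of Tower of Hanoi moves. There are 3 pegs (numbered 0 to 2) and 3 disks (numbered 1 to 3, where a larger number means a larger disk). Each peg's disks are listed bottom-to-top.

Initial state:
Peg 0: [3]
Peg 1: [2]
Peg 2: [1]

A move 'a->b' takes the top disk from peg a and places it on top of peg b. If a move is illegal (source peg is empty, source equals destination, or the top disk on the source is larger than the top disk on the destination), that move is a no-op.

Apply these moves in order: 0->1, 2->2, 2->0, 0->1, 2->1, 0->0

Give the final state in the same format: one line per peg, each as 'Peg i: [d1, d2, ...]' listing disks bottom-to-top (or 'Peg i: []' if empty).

Answer: Peg 0: [3]
Peg 1: [2, 1]
Peg 2: []

Derivation:
After move 1 (0->1):
Peg 0: [3]
Peg 1: [2]
Peg 2: [1]

After move 2 (2->2):
Peg 0: [3]
Peg 1: [2]
Peg 2: [1]

After move 3 (2->0):
Peg 0: [3, 1]
Peg 1: [2]
Peg 2: []

After move 4 (0->1):
Peg 0: [3]
Peg 1: [2, 1]
Peg 2: []

After move 5 (2->1):
Peg 0: [3]
Peg 1: [2, 1]
Peg 2: []

After move 6 (0->0):
Peg 0: [3]
Peg 1: [2, 1]
Peg 2: []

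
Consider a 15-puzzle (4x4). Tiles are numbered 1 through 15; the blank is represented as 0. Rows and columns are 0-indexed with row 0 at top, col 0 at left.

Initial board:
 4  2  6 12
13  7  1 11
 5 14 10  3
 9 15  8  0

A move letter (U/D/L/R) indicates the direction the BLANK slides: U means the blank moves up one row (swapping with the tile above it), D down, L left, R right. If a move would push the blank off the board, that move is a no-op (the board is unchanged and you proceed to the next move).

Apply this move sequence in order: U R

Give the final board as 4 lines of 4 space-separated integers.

Answer:  4  2  6 12
13  7  1 11
 5 14 10  0
 9 15  8  3

Derivation:
After move 1 (U):
 4  2  6 12
13  7  1 11
 5 14 10  0
 9 15  8  3

After move 2 (R):
 4  2  6 12
13  7  1 11
 5 14 10  0
 9 15  8  3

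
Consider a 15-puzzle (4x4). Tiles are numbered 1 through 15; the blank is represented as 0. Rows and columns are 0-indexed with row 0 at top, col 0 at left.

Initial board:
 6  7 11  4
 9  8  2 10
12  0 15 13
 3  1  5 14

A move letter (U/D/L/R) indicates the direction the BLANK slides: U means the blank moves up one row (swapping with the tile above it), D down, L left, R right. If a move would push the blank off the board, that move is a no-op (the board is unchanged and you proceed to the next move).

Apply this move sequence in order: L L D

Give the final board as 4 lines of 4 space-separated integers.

After move 1 (L):
 6  7 11  4
 9  8  2 10
 0 12 15 13
 3  1  5 14

After move 2 (L):
 6  7 11  4
 9  8  2 10
 0 12 15 13
 3  1  5 14

After move 3 (D):
 6  7 11  4
 9  8  2 10
 3 12 15 13
 0  1  5 14

Answer:  6  7 11  4
 9  8  2 10
 3 12 15 13
 0  1  5 14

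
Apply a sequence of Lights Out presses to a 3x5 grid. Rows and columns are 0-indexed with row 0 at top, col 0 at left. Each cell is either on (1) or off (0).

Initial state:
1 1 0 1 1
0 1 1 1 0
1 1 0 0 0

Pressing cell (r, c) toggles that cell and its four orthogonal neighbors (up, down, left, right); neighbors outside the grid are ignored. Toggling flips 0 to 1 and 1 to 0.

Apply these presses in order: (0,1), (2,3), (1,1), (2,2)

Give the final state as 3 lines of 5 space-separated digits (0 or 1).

Answer: 0 1 1 1 1
1 1 1 0 0
1 1 0 0 1

Derivation:
After press 1 at (0,1):
0 0 1 1 1
0 0 1 1 0
1 1 0 0 0

After press 2 at (2,3):
0 0 1 1 1
0 0 1 0 0
1 1 1 1 1

After press 3 at (1,1):
0 1 1 1 1
1 1 0 0 0
1 0 1 1 1

After press 4 at (2,2):
0 1 1 1 1
1 1 1 0 0
1 1 0 0 1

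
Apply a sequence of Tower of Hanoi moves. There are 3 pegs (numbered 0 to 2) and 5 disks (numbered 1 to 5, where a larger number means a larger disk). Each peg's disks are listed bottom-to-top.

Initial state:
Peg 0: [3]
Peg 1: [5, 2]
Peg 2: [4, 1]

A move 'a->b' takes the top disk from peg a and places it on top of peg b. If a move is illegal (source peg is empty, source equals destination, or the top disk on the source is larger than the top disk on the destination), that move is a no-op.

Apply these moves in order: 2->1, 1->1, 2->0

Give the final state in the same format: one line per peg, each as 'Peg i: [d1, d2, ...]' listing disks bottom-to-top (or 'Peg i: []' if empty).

After move 1 (2->1):
Peg 0: [3]
Peg 1: [5, 2, 1]
Peg 2: [4]

After move 2 (1->1):
Peg 0: [3]
Peg 1: [5, 2, 1]
Peg 2: [4]

After move 3 (2->0):
Peg 0: [3]
Peg 1: [5, 2, 1]
Peg 2: [4]

Answer: Peg 0: [3]
Peg 1: [5, 2, 1]
Peg 2: [4]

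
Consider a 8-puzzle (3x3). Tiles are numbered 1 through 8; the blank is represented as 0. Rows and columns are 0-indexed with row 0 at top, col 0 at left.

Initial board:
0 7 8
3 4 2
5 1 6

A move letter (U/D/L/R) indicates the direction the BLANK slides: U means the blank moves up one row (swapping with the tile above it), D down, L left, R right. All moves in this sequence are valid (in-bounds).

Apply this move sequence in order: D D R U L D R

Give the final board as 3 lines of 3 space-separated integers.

After move 1 (D):
3 7 8
0 4 2
5 1 6

After move 2 (D):
3 7 8
5 4 2
0 1 6

After move 3 (R):
3 7 8
5 4 2
1 0 6

After move 4 (U):
3 7 8
5 0 2
1 4 6

After move 5 (L):
3 7 8
0 5 2
1 4 6

After move 6 (D):
3 7 8
1 5 2
0 4 6

After move 7 (R):
3 7 8
1 5 2
4 0 6

Answer: 3 7 8
1 5 2
4 0 6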